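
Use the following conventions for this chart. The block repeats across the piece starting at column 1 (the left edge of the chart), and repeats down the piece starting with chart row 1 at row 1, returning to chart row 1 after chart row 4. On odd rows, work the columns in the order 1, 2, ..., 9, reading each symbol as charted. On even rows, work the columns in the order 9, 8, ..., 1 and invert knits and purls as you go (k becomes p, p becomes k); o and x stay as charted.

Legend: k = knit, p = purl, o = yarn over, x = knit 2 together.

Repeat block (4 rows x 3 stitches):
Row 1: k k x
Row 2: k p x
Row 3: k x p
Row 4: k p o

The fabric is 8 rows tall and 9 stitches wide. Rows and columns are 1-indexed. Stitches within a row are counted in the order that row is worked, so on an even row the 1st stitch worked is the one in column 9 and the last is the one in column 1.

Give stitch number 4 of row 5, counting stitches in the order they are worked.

Stitch:
k

Derivation:
Row 5 uses chart row ((5-1) mod 4)+1 = 1. Row 5 is odd, so RS.
Chart row 1 tiled across columns 1-9: k k x k k x k k x
RS row: no reversal, no swap; stitch n worked = column n.
Stitch 4 in working order -> k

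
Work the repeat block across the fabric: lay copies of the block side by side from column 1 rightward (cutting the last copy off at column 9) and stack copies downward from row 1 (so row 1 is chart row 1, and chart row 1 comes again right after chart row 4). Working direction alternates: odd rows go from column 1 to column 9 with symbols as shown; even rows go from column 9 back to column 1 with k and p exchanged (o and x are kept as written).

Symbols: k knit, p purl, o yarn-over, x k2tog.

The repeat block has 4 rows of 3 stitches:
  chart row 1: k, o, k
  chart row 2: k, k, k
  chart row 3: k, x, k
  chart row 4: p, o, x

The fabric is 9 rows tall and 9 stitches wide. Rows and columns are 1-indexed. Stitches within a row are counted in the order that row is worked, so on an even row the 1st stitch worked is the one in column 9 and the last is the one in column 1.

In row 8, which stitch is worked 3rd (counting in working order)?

Row 8: (8-1) mod 4 = 3, so use chart row 4. Even row -> WS.
Chart row 4 tiled across columns 1-9: p o x p o x p o x
WS: work from column 9 back to column 1 (reverse the tiled row), swapping k<->p (o and x unchanged).
Row 8 as worked: x o k x o k x o k
Stitch 3 in working order -> k

Stitch:
k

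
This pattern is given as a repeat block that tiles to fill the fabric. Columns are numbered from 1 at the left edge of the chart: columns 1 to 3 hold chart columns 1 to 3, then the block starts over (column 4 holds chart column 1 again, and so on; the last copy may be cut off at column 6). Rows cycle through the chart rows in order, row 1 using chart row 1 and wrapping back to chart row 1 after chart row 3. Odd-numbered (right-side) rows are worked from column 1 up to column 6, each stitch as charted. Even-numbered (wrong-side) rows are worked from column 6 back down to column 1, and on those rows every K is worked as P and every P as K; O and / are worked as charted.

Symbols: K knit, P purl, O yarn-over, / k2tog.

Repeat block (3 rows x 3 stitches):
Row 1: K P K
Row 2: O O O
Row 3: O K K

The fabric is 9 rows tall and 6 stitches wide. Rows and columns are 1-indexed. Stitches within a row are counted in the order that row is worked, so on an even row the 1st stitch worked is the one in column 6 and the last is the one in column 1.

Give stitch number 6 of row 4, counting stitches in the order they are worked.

Stitch:
P

Derivation:
Row 4 uses chart row ((4-1) mod 3)+1 = 1. Row 4 is even, so WS.
Chart row 1 tiled across columns 1-6: K P K K P K
WS row: flip the tiled sequence (start at column 6) and apply K<->P; O and / stay.
Row 4 as worked: P K P P K P
The 6th stitch worked is P.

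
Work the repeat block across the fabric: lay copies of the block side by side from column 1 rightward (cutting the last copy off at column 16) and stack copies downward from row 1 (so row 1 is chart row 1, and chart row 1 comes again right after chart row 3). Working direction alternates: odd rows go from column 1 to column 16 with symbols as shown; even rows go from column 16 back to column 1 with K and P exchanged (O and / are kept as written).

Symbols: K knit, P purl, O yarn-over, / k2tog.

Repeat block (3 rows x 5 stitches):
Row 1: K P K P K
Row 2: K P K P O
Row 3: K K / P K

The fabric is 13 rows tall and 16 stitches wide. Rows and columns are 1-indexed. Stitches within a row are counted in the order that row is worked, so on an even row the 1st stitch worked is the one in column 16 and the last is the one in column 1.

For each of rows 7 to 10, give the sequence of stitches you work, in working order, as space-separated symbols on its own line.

Row 7: chart row 1, RS - tile across columns 1-16 and work as-is.
Row 8: chart row 2, WS - tiled (columns 1-16): K P K P O K P K P O K P K P O K; work from column 16 back to 1 with K<->P swapped.
Row 9: chart row 3, RS - tile across columns 1-16 and work as-is.
Row 10: chart row 1, WS - tiled (columns 1-16): K P K P K K P K P K K P K P K K; work from column 16 back to 1 with K<->P swapped.

== ROWS AS WORKED ==
K P K P K K P K P K K P K P K K
P O K P K P O K P K P O K P K P
K K / P K K K / P K K K / P K K
P P K P K P P K P K P P K P K P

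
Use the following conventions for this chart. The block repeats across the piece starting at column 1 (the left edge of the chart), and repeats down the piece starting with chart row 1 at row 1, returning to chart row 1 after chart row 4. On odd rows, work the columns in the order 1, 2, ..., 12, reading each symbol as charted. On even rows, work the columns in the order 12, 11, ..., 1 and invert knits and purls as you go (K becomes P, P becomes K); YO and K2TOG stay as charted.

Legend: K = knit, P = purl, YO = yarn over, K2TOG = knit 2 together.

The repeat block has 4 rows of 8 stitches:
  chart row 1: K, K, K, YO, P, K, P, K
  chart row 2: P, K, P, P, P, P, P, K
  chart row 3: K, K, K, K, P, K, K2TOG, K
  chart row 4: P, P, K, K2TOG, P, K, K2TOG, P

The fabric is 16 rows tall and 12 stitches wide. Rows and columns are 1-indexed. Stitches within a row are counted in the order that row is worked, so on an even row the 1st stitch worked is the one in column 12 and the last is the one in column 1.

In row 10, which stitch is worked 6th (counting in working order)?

For row 10: chart row = ((10-1) mod 4) + 1 = 2; this is a WS (even) row.
Chart row 2 tiled across columns 1-12: P K P P P P P K P K P P
WS row: flip the tiled sequence (start at column 12) and apply K<->P; YO and K2TOG stay.
Row 10 as worked: K K P K P K K K K K P K
The 6th stitch worked is K.

Result:
K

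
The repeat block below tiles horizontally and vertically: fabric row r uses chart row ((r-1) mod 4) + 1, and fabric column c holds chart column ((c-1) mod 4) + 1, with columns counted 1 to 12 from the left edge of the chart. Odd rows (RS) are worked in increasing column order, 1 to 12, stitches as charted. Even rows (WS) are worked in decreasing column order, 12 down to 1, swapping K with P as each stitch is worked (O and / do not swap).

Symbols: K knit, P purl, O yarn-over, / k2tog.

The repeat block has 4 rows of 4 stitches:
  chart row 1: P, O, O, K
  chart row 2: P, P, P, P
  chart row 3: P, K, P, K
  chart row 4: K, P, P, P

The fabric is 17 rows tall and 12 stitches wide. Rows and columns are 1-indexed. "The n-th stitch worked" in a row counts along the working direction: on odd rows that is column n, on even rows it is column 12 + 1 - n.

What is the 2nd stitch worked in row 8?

Stitch:
K

Derivation:
Row 8: (8-1) mod 4 = 3, so use chart row 4. Even row -> WS.
Chart row 4 tiled across columns 1-12: K P P P K P P P K P P P
Wrong side: read the tiled row from column 12 down to 1 and exchange K with P (leave O, /).
Row 8 as worked: K K K P K K K P K K K P
Counting 2 along the worked row gives K.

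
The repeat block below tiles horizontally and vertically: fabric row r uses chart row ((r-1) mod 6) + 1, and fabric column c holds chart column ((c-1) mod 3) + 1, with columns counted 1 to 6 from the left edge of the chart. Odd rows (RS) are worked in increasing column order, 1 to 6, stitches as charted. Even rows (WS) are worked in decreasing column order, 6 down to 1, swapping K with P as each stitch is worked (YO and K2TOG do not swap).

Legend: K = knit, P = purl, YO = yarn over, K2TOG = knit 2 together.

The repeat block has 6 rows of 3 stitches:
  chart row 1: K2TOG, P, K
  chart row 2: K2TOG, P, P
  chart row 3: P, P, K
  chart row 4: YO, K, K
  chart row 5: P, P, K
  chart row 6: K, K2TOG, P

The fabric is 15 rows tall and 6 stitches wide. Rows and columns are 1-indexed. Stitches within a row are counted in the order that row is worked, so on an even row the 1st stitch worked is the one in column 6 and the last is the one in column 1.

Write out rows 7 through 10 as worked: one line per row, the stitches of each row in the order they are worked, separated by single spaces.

== ROWS AS WORKED ==
K2TOG P K K2TOG P K
K K K2TOG K K K2TOG
P P K P P K
P P YO P P YO

Derivation:
Row 7: chart row 1, RS - tile across columns 1-6 and work as-is.
Row 8: chart row 2, WS - tiled (columns 1-6): K2TOG P P K2TOG P P; work from column 6 back to 1 with K<->P swapped.
Row 9: chart row 3, RS - tile across columns 1-6 and work as-is.
Row 10: chart row 4, WS - tiled (columns 1-6): YO K K YO K K; work from column 6 back to 1 with K<->P swapped.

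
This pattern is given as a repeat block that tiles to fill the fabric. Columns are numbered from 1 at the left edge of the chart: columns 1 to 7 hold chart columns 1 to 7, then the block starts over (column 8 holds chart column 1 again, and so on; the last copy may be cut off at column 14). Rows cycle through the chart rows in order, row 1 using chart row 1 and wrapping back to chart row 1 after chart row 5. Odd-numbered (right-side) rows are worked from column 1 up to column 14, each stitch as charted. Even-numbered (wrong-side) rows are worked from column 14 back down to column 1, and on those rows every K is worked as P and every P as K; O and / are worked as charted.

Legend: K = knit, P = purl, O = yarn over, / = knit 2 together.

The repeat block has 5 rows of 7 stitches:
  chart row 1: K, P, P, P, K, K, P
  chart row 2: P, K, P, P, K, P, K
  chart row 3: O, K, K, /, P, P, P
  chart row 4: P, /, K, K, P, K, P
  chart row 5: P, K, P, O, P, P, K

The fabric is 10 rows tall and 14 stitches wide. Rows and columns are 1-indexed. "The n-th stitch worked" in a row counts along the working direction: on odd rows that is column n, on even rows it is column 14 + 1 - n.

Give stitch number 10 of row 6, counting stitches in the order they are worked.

== STITCH ==
P

Derivation:
Row 6 uses chart row ((6-1) mod 5)+1 = 1. Row 6 is even, so WS.
Chart row 1 tiled across columns 1-14: K P P P K K P K P P P K K P
Wrong side: read the tiled row from column 14 down to 1 and exchange K with P (leave O, /).
Row 6 as worked: K P P K K K P K P P K K K P
Counting 10 along the worked row gives P.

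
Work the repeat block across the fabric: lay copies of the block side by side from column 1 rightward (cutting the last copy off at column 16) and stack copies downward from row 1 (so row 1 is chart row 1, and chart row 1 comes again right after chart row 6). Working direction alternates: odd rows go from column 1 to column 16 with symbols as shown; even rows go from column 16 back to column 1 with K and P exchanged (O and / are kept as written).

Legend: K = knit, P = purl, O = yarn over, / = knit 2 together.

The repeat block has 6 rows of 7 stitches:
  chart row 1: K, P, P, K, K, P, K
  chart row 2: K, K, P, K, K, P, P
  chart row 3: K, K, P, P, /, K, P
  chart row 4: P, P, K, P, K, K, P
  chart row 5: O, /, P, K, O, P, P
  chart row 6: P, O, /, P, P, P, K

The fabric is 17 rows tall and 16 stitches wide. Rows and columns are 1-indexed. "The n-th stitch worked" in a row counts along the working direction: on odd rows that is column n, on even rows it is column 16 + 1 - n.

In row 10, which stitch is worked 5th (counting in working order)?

Result:
P

Derivation:
For row 10: chart row = ((10-1) mod 6) + 1 = 4; this is a WS (even) row.
Chart row 4 tiled across columns 1-16: P P K P K K P P P K P K K P P P
Wrong side: read the tiled row from column 16 down to 1 and exchange K with P (leave O, /).
Row 10 as worked: K K K P P K P K K K P P K P K K
Counting 5 along the worked row gives P.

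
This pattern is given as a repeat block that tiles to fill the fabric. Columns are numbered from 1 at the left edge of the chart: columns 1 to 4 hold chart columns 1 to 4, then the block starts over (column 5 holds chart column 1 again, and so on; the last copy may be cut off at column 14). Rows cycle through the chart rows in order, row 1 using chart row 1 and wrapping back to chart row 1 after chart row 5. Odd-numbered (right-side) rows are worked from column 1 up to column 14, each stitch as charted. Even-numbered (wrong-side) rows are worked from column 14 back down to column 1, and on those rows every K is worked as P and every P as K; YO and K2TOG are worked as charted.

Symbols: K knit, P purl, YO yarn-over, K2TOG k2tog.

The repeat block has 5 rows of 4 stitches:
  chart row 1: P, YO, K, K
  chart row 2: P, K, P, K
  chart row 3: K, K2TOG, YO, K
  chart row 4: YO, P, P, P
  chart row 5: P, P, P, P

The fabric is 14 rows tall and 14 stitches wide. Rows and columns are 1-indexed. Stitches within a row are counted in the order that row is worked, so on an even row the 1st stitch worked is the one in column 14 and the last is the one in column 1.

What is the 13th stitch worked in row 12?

Row 12: (12-1) mod 5 = 1, so use chart row 2. Even row -> WS.
Chart row 2 tiled across columns 1-14: P K P K P K P K P K P K P K
WS row: flip the tiled sequence (start at column 14) and apply K<->P; YO and K2TOG stay.
Row 12 as worked: P K P K P K P K P K P K P K
Counting 13 along the worked row gives P.

Result:
P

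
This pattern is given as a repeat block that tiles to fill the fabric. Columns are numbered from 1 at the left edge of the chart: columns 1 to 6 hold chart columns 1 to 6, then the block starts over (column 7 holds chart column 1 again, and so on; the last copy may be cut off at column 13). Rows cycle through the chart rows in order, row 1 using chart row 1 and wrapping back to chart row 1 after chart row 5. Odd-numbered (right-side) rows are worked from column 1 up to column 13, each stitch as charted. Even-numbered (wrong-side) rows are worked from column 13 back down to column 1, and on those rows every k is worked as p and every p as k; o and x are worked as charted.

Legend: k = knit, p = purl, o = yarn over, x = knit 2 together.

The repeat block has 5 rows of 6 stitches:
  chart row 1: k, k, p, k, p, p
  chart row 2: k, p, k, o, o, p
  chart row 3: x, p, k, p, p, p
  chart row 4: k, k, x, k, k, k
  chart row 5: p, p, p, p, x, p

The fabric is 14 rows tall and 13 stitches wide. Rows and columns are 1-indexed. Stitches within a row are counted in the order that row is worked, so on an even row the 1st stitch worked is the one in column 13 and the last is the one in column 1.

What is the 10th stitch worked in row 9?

Row 9 uses chart row ((9-1) mod 5)+1 = 4. Row 9 is odd, so RS.
Chart row 4 tiled across columns 1-13: k k x k k k k k x k k k k
RS row: no reversal, no swap; stitch n worked = column n.
The 10th stitch worked is k.

Result:
k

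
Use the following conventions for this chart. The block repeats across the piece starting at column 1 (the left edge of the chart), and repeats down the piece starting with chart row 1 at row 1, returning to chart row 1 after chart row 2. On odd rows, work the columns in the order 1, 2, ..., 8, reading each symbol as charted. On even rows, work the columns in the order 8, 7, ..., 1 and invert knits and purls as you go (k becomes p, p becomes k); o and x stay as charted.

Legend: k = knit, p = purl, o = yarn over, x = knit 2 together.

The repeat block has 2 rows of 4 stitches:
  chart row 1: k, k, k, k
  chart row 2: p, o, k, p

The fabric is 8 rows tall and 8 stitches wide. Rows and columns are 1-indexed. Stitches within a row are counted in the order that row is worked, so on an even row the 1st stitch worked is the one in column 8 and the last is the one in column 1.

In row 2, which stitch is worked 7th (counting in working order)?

Row 2: (2-1) mod 2 = 1, so use chart row 2. Even row -> WS.
Chart row 2 tiled across columns 1-8: p o k p p o k p
WS row: flip the tiled sequence (start at column 8) and apply k<->p; o and x stay.
Row 2 as worked: k p o k k p o k
Stitch 7 in working order -> o

Stitch:
o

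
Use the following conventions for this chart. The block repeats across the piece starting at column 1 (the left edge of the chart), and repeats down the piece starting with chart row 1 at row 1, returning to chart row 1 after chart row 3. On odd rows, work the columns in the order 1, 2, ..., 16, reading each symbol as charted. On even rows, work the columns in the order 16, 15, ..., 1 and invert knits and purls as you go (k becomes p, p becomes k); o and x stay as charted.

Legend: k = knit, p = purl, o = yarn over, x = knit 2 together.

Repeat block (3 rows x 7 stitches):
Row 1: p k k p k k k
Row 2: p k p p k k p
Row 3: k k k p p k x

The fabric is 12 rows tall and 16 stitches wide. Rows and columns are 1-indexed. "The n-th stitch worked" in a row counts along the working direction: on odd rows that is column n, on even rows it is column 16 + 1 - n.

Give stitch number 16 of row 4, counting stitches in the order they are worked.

Row 4 uses chart row ((4-1) mod 3)+1 = 1. Row 4 is even, so WS.
Chart row 1 tiled across columns 1-16: p k k p k k k p k k p k k k p k
WS: work from column 16 back to column 1 (reverse the tiled row), swapping k<->p (o and x unchanged).
Row 4 as worked: p k p p p k p p k p p p k p p k
The 16th stitch worked is k.

Result:
k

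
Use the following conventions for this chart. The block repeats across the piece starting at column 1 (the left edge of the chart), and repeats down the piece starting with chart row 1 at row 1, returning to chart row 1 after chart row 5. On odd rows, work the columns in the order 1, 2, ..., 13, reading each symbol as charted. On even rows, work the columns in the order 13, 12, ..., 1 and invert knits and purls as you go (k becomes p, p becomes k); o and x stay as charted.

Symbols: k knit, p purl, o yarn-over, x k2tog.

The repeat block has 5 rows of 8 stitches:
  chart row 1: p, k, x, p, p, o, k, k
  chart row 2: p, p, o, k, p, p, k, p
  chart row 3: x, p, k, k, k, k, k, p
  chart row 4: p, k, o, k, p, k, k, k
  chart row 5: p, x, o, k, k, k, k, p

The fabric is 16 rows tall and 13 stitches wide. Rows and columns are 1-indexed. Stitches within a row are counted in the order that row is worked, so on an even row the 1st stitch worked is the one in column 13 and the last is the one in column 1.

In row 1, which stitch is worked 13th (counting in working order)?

Row 1: (1-1) mod 5 = 0, so use chart row 1. Odd row -> RS.
Chart row 1 tiled across columns 1-13: p k x p p o k k p k x p p
RS: work column 1 to column 13, symbols as charted — the tiled row is the row as worked.
Counting 13 along the worked row gives p.

== STITCH ==
p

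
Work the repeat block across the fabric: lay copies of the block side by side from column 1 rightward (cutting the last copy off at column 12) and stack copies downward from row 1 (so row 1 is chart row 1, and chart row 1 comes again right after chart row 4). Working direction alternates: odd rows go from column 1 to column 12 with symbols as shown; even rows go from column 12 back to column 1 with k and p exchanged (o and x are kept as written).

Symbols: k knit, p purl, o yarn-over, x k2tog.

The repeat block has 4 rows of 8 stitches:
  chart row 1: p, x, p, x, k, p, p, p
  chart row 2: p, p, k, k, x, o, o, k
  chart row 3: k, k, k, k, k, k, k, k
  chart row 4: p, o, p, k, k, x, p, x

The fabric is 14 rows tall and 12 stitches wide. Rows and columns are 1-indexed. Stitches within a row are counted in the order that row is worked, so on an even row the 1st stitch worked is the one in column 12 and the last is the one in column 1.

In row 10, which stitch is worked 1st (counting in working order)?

Stitch:
p

Derivation:
Row 10 uses chart row ((10-1) mod 4)+1 = 2. Row 10 is even, so WS.
Chart row 2 tiled across columns 1-12: p p k k x o o k p p k k
WS row: flip the tiled sequence (start at column 12) and apply k<->p; o and x stay.
Row 10 as worked: p p k k p o o x p p k k
The 1st stitch worked is p.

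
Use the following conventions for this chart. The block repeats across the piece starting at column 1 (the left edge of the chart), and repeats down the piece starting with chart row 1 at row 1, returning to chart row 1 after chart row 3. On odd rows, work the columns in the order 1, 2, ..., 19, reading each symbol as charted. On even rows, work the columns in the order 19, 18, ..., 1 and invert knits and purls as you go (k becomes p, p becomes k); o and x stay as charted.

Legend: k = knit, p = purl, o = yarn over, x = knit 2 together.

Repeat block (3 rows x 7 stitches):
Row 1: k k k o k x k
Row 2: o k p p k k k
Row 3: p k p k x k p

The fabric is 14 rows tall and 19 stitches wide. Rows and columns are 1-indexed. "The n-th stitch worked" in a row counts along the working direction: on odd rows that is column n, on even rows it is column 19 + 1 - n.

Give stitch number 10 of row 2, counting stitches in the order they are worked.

Row 2: (2-1) mod 3 = 1, so use chart row 2. Even row -> WS.
Chart row 2 tiled across columns 1-19: o k p p k k k o k p p k k k o k p p k
Wrong side: read the tiled row from column 19 down to 1 and exchange k with p (leave o, x).
Row 2 as worked: p k k p o p p p k k p o p p p k k p o
The 10th stitch worked is k.

== STITCH ==
k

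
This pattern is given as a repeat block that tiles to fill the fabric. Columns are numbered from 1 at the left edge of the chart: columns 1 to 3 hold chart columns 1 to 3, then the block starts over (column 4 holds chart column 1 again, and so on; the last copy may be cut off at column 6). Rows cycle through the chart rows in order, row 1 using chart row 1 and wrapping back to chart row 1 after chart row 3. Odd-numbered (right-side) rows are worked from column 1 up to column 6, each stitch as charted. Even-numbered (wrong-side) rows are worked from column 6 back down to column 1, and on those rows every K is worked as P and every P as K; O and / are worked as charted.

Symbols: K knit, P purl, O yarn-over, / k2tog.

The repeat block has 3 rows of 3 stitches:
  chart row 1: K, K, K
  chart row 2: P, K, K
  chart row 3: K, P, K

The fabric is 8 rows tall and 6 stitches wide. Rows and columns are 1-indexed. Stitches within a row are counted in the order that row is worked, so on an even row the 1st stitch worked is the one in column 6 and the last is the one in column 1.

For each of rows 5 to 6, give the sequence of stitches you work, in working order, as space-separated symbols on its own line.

Row 5: chart row 2, RS - tile across columns 1-6 and work as-is.
Row 6: chart row 3, WS - tiled (columns 1-6): K P K K P K; work from column 6 back to 1 with K<->P swapped.

Rows as worked:
P K K P K K
P K P P K P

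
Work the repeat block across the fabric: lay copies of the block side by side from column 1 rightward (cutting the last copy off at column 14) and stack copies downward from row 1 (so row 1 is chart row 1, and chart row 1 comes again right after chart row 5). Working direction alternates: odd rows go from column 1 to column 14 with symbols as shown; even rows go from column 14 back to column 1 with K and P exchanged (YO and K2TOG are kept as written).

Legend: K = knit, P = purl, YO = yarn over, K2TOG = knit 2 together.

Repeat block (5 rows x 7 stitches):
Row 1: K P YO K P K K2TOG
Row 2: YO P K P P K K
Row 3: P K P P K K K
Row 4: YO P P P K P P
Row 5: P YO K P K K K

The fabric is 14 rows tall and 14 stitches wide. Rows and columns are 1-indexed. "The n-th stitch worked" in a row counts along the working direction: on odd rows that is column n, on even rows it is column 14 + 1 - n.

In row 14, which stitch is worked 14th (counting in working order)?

Stitch:
YO

Derivation:
Row 14 uses chart row ((14-1) mod 5)+1 = 4. Row 14 is even, so WS.
Chart row 4 tiled across columns 1-14: YO P P P K P P YO P P P K P P
Wrong side: read the tiled row from column 14 down to 1 and exchange K with P (leave YO, K2TOG).
Row 14 as worked: K K P K K K YO K K P K K K YO
The 14th stitch worked is YO.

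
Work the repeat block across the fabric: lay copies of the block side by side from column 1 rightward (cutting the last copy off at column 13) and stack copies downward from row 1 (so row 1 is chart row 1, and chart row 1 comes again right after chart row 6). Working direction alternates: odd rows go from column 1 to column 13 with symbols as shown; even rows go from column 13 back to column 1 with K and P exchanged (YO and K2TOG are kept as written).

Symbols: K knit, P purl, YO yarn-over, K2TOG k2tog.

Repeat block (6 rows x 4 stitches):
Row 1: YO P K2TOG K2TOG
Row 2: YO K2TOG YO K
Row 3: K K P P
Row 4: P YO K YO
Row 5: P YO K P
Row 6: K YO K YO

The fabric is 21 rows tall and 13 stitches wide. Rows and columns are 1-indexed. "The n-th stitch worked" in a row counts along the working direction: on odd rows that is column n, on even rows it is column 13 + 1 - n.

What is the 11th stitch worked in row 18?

Row 18 uses chart row ((18-1) mod 6)+1 = 6. Row 18 is even, so WS.
Chart row 6 tiled across columns 1-13: K YO K YO K YO K YO K YO K YO K
WS: work from column 13 back to column 1 (reverse the tiled row), swapping K<->P (YO and K2TOG unchanged).
Row 18 as worked: P YO P YO P YO P YO P YO P YO P
Counting 11 along the worked row gives P.

Result:
P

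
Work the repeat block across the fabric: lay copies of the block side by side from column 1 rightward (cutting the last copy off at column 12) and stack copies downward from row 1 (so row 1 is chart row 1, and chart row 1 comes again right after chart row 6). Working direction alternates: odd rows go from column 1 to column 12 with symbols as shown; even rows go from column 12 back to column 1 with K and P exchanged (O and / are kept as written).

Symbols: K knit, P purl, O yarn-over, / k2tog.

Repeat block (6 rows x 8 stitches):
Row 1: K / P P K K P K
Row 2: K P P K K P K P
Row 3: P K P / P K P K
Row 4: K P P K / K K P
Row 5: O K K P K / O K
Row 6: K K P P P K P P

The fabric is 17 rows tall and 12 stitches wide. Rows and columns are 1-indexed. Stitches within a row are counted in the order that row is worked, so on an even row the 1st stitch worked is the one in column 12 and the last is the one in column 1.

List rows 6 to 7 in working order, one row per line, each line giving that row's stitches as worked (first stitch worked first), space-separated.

Rows as worked:
K K P P K K P K K K P P
K / P P K K P K K / P P

Derivation:
Row 6: chart row 6, WS - tiled (columns 1-12): K K P P P K P P K K P P; work from column 12 back to 1 with K<->P swapped.
Row 7: chart row 1, RS - tile across columns 1-12 and work as-is.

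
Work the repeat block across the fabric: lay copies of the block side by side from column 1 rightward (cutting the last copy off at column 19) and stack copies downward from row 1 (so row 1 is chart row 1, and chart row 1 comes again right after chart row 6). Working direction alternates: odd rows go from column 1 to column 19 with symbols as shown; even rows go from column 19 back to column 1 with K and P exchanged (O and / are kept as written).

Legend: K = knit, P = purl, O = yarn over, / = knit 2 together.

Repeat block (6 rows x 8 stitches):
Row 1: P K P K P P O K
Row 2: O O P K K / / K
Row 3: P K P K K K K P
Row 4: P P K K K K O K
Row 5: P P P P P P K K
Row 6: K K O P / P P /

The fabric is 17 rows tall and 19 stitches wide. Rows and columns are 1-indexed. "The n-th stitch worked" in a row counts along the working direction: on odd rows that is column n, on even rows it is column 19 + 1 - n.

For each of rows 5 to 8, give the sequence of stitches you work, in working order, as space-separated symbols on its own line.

Row 5: chart row 5, RS - tile across columns 1-19 and work as-is.
Row 6: chart row 6, WS - tiled (columns 1-19): K K O P / P P / K K O P / P P / K K O; work from column 19 back to 1 with K<->P swapped.
Row 7: chart row 1, RS - tile across columns 1-19 and work as-is.
Row 8: chart row 2, WS - tiled (columns 1-19): O O P K K / / K O O P K K / / K O O P; work from column 19 back to 1 with K<->P swapped.

Rows as worked:
P P P P P P K K P P P P P P K K P P P
O P P / K K / K O P P / K K / K O P P
P K P K P P O K P K P K P P O K P K P
K O O P / / P P K O O P / / P P K O O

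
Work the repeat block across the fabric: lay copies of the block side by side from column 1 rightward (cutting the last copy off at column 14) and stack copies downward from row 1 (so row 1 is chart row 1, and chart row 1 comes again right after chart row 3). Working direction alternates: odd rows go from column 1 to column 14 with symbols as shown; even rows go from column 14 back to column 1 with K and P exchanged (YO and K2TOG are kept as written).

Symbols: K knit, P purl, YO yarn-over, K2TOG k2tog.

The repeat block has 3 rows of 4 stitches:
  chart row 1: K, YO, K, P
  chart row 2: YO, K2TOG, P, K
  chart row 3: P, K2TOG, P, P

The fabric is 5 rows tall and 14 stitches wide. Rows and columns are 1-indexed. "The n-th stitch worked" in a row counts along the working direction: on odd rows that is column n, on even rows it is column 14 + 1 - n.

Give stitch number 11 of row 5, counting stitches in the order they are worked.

Row 5 uses chart row ((5-1) mod 3)+1 = 2. Row 5 is odd, so RS.
Chart row 2 tiled across columns 1-14: YO K2TOG P K YO K2TOG P K YO K2TOG P K YO K2TOG
RS: work column 1 to column 14, symbols as charted — the tiled row is the row as worked.
Counting 11 along the worked row gives P.

Stitch:
P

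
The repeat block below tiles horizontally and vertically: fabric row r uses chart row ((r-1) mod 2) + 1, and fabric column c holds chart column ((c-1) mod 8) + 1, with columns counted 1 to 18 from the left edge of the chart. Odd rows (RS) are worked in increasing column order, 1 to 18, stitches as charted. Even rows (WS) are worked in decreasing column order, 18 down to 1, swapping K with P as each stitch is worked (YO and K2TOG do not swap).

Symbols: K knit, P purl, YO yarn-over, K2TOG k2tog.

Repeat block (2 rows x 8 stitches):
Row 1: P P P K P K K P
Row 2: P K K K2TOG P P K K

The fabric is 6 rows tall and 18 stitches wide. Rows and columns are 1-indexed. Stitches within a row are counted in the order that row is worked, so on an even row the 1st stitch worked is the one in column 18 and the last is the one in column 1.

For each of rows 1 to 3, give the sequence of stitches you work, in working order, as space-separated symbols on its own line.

Row 1: chart row 1, RS - tile across columns 1-18 and work as-is.
Row 2: chart row 2, WS - tiled (columns 1-18): P K K K2TOG P P K K P K K K2TOG P P K K P K; work from column 18 back to 1 with K<->P swapped.
Row 3: chart row 1, RS - tile across columns 1-18 and work as-is.

Result:
P P P K P K K P P P P K P K K P P P
P K P P K K K2TOG P P K P P K K K2TOG P P K
P P P K P K K P P P P K P K K P P P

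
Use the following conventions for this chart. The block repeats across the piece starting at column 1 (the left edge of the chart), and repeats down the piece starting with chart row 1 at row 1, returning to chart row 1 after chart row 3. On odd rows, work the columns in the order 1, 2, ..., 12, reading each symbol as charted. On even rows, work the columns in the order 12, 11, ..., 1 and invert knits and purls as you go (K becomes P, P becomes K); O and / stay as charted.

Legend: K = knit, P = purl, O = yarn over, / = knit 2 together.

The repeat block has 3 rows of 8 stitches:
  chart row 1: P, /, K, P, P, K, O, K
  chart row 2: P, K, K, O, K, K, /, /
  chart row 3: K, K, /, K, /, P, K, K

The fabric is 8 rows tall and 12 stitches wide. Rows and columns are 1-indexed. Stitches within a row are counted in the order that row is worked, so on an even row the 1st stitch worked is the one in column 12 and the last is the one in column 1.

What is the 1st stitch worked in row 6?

Row 6 uses chart row ((6-1) mod 3)+1 = 3. Row 6 is even, so WS.
Chart row 3 tiled across columns 1-12: K K / K / P K K K K / K
WS row: flip the tiled sequence (start at column 12) and apply K<->P; O and / stay.
Row 6 as worked: P / P P P P K / P / P P
Stitch 1 in working order -> P

Stitch:
P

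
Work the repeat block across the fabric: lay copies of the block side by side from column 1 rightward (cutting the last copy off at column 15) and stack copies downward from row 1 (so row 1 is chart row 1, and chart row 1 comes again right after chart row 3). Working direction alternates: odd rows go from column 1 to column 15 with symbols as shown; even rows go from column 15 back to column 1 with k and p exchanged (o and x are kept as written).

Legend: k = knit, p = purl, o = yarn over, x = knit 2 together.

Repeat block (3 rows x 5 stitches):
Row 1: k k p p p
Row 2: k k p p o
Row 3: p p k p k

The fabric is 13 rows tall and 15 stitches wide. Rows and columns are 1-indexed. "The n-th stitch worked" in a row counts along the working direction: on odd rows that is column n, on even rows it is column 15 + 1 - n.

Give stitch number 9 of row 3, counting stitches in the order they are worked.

For row 3: chart row = ((3-1) mod 3) + 1 = 3; this is a RS (odd) row.
Chart row 3 tiled across columns 1-15: p p k p k p p k p k p p k p k
RS: work column 1 to column 15, symbols as charted — the tiled row is the row as worked.
Counting 9 along the worked row gives p.

Result:
p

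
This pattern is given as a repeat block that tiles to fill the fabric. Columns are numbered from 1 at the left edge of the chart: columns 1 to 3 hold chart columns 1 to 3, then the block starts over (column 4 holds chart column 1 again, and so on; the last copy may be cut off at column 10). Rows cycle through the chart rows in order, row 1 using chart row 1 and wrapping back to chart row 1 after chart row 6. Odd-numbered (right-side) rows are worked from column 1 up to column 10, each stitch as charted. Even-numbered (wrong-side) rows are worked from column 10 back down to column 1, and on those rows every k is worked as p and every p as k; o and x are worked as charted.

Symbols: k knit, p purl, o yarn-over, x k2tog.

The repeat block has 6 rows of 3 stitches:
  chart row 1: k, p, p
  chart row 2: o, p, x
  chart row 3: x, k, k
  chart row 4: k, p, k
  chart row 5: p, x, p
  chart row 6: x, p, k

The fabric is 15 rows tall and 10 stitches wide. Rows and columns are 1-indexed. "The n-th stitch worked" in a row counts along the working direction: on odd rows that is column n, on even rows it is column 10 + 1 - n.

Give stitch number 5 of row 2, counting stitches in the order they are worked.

Row 2 uses chart row ((2-1) mod 6)+1 = 2. Row 2 is even, so WS.
Chart row 2 tiled across columns 1-10: o p x o p x o p x o
Wrong side: read the tiled row from column 10 down to 1 and exchange k with p (leave o, x).
Row 2 as worked: o x k o x k o x k o
The 5th stitch worked is x.

Result:
x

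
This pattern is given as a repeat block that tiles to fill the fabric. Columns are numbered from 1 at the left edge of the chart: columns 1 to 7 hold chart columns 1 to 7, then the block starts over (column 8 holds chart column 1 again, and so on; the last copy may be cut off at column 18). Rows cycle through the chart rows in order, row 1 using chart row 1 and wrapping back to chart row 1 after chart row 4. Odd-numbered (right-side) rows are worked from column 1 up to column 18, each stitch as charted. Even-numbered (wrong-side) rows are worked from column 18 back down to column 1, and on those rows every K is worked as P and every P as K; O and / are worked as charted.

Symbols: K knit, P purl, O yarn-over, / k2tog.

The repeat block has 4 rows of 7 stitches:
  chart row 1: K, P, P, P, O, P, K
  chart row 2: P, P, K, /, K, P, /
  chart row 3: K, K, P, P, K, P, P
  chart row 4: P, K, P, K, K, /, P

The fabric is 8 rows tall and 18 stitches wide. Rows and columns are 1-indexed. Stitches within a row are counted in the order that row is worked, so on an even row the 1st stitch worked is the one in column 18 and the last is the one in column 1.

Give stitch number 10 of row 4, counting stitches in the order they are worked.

Row 4: (4-1) mod 4 = 3, so use chart row 4. Even row -> WS.
Chart row 4 tiled across columns 1-18: P K P K K / P P K P K K / P P K P K
WS: work from column 18 back to column 1 (reverse the tiled row), swapping K<->P (O and / unchanged).
Row 4 as worked: P K P K K / P P K P K K / P P K P K
The 10th stitch worked is P.

Stitch:
P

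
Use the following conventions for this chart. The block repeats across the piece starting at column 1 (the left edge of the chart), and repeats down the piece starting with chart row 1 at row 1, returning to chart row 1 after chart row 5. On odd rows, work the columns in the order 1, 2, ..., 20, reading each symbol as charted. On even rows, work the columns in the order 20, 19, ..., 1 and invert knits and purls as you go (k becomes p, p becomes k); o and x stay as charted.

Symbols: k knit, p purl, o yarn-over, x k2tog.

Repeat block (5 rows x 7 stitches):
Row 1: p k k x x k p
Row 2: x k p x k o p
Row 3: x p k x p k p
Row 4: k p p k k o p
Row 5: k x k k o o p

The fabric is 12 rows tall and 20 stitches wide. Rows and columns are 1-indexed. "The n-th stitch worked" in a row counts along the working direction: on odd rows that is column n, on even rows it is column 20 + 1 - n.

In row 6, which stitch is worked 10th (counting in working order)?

Row 6 uses chart row ((6-1) mod 5)+1 = 1. Row 6 is even, so WS.
Chart row 1 tiled across columns 1-20: p k k x x k p p k k x x k p p k k x x k
Wrong side: read the tiled row from column 20 down to 1 and exchange k with p (leave o, x).
Row 6 as worked: p x x p p k k p x x p p k k p x x p p k
Counting 10 along the worked row gives x.

Result:
x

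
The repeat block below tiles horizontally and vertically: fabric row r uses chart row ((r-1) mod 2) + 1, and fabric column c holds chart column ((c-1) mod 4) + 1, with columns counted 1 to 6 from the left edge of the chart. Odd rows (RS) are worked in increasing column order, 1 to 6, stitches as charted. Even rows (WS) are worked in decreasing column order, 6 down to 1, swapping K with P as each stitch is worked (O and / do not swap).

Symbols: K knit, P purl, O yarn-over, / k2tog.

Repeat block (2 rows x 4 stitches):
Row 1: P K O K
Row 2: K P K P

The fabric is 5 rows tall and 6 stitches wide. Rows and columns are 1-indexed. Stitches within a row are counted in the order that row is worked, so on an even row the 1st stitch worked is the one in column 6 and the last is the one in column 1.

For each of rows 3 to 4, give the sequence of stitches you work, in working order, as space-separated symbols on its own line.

Row 3: chart row 1, RS - tile across columns 1-6 and work as-is.
Row 4: chart row 2, WS - tiled (columns 1-6): K P K P K P; work from column 6 back to 1 with K<->P swapped.

== ROWS AS WORKED ==
P K O K P K
K P K P K P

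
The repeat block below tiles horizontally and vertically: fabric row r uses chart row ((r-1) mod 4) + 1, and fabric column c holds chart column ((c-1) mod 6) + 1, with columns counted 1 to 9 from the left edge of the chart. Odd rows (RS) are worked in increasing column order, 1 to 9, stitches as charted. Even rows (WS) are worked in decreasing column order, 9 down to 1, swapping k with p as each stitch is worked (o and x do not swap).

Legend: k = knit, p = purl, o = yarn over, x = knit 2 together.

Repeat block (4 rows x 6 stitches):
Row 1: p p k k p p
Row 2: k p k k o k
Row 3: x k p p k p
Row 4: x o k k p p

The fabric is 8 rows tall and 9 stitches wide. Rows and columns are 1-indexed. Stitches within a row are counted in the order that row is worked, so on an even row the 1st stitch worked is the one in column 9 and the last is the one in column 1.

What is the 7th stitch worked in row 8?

Result:
p

Derivation:
Row 8: (8-1) mod 4 = 3, so use chart row 4. Even row -> WS.
Chart row 4 tiled across columns 1-9: x o k k p p x o k
WS: work from column 9 back to column 1 (reverse the tiled row), swapping k<->p (o and x unchanged).
Row 8 as worked: p o x k k p p o x
Stitch 7 in working order -> p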